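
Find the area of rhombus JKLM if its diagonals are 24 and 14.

Area = (24 * 14) / 2 = 336 / 2 = 168

168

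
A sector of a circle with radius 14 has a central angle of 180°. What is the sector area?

Sector area = π(14²)(1/2) = 98*pi

98*pi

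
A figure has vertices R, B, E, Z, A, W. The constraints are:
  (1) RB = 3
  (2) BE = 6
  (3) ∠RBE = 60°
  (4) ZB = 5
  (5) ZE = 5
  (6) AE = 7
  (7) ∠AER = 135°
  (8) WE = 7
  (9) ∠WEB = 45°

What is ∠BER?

Step 1: By the law of cosines on triangle EBR: ER² = 6² + 3² − 2·6·3·cos(60°) = 27, so ER = 3·√3.
Step 2: By the inverse law of cosines on triangle BER: cos(∠BER) = (6² + (3·√3)² − 3²) / (2·6·3·√3) = 54/62.35 = 0.866, so ∠BER = 30°.

Therefore, the measure of angle ∠BER = 30°.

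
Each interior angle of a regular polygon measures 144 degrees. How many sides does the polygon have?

The exterior angle is the supplement of the interior angle: 180 - 144 = 36 degrees.
Since the exterior angles of any convex polygon sum to 360 degrees, the number of sides is 360 / 36 = 10.

10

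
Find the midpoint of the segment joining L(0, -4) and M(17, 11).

The midpoint is the average of the coordinates:
x: (0 + 17)/2 = 17/2
y: (-4 + 11)/2 = 7/2
Midpoint = (17/2, 7/2)

(17/2, 7/2)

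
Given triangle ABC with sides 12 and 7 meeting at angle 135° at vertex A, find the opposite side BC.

By the law of cosines: BC^2 = AB^2 + AC^2 - 2*AB*AC*cos(A)
BC^2 = 12^2 + 7^2 - 2*12*7*cos(135°)
BC^2 = 144 + 49 - 168*(-sqrt(2)/2)
BC^2 = 84*sqrt(2) + 193
BC = sqrt(84*sqrt(2) + 193)

sqrt(84*sqrt(2) + 193)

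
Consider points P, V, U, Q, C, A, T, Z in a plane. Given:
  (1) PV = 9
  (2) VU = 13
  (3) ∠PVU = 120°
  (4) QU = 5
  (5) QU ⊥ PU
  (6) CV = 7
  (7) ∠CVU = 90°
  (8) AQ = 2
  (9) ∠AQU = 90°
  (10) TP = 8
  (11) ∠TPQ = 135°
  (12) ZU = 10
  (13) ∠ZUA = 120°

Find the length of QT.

Step 1: By the law of cosines on triangle UVP: UP² = 13² + 9² − 2·13·9·cos(120°) = 367, so UP ≈ 19.16.
Step 2: By the law of cosines on triangle PUQ: PQ² = 19.16² + 5² − 2·19.16·5·cos(90°) = 392, so PQ = 14·√2.
Step 3: By the law of cosines on triangle QPT: QT² = (14·√2)² + 8² − 2·14·√2·8·cos(135°) = 680, so QT = 2·√170.

Therefore, the length of QT = 2·√170.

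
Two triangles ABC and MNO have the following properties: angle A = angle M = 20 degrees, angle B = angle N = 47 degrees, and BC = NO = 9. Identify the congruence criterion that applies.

The given information matches AAS: Two pairs of corresponding angles and a non-included side are equal (Angle-Angle-Side).

AAS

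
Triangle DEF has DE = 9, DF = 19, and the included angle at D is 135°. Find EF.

When two sides and the included angle are known, the law of cosines gives the third side.
c^2 = a^2 + b^2 - 2ab cos(C) generalizes the Pythagorean theorem to non-right triangles.
Here: EF^2 = 81 + 361 - 342*(-sqrt(2)/2) = 171*sqrt(2) + 442
EF = sqrt(171*sqrt(2) + 442)

sqrt(171*sqrt(2) + 442)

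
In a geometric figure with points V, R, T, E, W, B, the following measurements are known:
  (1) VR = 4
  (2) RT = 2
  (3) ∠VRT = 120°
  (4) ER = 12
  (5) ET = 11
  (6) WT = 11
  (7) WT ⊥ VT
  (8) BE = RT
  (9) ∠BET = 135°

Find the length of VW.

Step 1: By the law of cosines on triangle VRT: VT² = 4² + 2² − 2·4·2·cos(120°) = 28, so VT = 2·√7.
Step 2: By the law of cosines on triangle VTW: VW² = (2·√7)² + 11² − 2·2·√7·11·cos(90°) = 149, so VW = √149.

Therefore, the length of VW = √149.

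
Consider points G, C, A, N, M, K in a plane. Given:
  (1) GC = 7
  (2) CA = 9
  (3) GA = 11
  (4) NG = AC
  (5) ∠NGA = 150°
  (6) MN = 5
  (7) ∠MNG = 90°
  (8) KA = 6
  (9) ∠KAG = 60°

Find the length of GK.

Step 1: By the law of cosines on triangle GAK: GK² = 11² + 6² − 2·11·6·cos(60°) = 91, so GK = √91.

Therefore, the length of GK = √91.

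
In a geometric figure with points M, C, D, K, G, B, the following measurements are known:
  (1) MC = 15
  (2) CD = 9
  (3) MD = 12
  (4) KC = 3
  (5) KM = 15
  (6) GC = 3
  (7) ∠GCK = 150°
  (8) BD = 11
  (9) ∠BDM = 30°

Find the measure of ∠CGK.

Step 1: By the law of cosines on triangle GCK: GK² = 3² + 3² − 2·3·3·cos(150°) = 33.59, so GK ≈ 5.8.
Step 2: By the inverse law of cosines on triangle CGK: cos(∠CGK) = (3² + 5.8² − 3²) / (2·3·5.8) = 33.59/34.77 = 0.9659, so ∠CGK = 15°.

Therefore, the measure of angle ∠CGK = 15°.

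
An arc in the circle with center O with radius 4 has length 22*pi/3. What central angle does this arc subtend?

Arc length L = 2πr × θ/360, so θ = 360L / (2πr).
θ = 360 × 22*pi/3 / (2π × 4)
θ = 330°
θ = 330°

330°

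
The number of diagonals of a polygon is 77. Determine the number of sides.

Using d = n(n - 3)/2, we solve 77 = n(n - 3)/2.
So n(n - 3) = 154.
Testing n = 14: 14 * 11 = 154 = 154. Correct.
The polygon has 14 sides.

14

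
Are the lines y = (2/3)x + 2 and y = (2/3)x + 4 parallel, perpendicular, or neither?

Slope of line 1: m1 = 2/3
Slope of line 2: m2 = 2/3
Two lines are parallel if and only if they have equal slopes (or both are vertical).
Here m1 = m2 = 2/3, confirming the lines are parallel.

Parallel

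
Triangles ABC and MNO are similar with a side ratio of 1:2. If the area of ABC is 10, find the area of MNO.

Area ratio = (1/2)^2 = 1/4. Area of MNO = 10 * 4/1 = 40.

40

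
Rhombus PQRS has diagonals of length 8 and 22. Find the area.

Area = (8 * 22) / 2 = 176 / 2 = 88

88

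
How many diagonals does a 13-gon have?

Total line segments between 13 vertices = C(13,2) = 78.
Subtract the 13 sides: 78 - 13 = 65 diagonals.

65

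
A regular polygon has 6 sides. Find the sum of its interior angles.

The sum of interior angles of an n-sided polygon is (n - 2) * 180.
For n = 6: (6 - 2) * 180 = 4 * 180 = 720 degrees.

720 degrees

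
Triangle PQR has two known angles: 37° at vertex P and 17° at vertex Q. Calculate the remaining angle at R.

The interior angles sum to 180°: angle R = 180 - 37 - 17 = 126°.
The triangle is obtuse (angles 37°, 17°, 126°).

126 degrees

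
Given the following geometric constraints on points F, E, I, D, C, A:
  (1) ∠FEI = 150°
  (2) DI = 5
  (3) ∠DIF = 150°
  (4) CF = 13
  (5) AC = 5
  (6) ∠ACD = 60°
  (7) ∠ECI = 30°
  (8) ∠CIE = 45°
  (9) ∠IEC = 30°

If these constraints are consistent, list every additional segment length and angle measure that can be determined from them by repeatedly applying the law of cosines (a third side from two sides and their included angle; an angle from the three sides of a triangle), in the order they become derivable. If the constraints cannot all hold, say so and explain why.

These constraints are not satisfiable: (7), (8) and (9) are the three interior angles of triangle ECI, which must sum to 180°, but 30° + 45° + 30° = 105°. No planar figure meets all of them, so nothing further can be derived.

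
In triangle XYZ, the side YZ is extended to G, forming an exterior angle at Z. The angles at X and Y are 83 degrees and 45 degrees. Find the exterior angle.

Exterior angle = 83 + 45 = 128 degrees (exterior angle theorem).

128 degrees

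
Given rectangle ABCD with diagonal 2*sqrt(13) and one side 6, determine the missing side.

b = sqrt(d^2 - a^2) = sqrt(52 - 36) = sqrt(16) = 4

4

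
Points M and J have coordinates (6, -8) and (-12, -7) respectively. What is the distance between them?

The horizontal distance is |-12 - 6| = 18 and the vertical distance is |-7 - -8| = 1.
By the Pythagorean theorem, d = sqrt(18^2 + 1^2) = sqrt(325) = 5*sqrt(13).

5*sqrt(13)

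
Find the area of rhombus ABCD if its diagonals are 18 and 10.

The diagonals of a rhombus divide it into four right triangles.
Each triangle has legs 18/ 2 = 9 and 10/2 = 5, so each has area (1/2)*9*5 = 45/2.
Four such triangles give total area = (d1 * d2) / 2 = 90.

90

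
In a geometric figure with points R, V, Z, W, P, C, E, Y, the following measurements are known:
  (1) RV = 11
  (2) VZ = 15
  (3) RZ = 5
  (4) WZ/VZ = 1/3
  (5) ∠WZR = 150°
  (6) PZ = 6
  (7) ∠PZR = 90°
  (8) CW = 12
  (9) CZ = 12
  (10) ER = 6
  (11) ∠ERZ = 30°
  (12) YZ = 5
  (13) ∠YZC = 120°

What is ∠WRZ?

From the given relations: WZ = 1/3·VZ = 1/3·15 = 5.
Step 1: By the law of cosines on triangle RZW: RW² = 5² + 5² − 2·5·5·cos(150°) = 93.3, so RW ≈ 9.66.
Step 2: By the inverse law of cosines on triangle WRZ: cos(∠WRZ) = (9.66² + 5² − 5²) / (2·9.66·5) = 93.3/96.59 = 0.9659, so ∠WRZ = 15°.

Therefore, the measure of angle ∠WRZ = 15°.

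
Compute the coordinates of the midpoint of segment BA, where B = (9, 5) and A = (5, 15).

The midpoint is the point halfway along the segment.
Move half the horizontal distance: 9 + (5 - 9)/2 = 9 + -4/2 = 7
Move half the vertical distance: 5 + (15 - 5)/2 = 5 + 10/2 = 10
Midpoint = (7, 10)

(7, 10)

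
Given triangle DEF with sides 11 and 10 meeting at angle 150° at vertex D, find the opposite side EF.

When two sides and the included angle are known, the law of cosines gives the third side.
c^2 = a^2 + b^2 - 2ab cos(C) generalizes the Pythagorean theorem to non-right triangles.
Here: EF^2 = 121 + 100 - 220*(-sqrt(3)/2) = 110*sqrt(3) + 221
EF = sqrt(110*sqrt(3) + 221)

sqrt(110*sqrt(3) + 221)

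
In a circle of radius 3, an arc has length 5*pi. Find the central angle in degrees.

Arc length L = 2πr × θ/360, so θ = 360L / (2πr).
θ = 360 × 5*pi / (2π × 3)
θ = 300°
θ = 300°

300°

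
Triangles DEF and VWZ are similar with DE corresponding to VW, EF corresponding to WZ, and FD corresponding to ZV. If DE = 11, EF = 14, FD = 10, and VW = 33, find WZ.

Similar triangles have proportional sides. Setting up the proportion:
VW / DE = WZ / EF
33 / 11 = WZ / 14
WZ = 14 * 33 / 11 = 42.

42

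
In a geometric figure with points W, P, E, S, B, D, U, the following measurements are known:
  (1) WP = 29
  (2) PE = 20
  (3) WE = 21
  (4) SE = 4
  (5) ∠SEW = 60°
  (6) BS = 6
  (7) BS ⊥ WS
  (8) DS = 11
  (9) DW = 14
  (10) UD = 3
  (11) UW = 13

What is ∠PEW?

Step 1: By the inverse law of cosines on triangle PEW: cos(∠PEW) = (20² + 21² − 29²) / (2·20·21) = 0/840 = 0, so ∠PEW = 90°.

Therefore, the measure of angle ∠PEW = 90°.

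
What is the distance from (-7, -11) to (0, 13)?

d = sqrt((7)^2 + (24)^2) = sqrt(625) = 25

25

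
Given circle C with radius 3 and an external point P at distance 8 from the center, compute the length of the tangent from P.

The tangent, radius, and line from the external point to the center form a right triangle.
The right angle is where the tangent meets the radius.
By the Pythagorean theorem: tangent² + 3² = 8²
tangent² = 64 - 9 = 55
tangent = sqrt(55)

sqrt(55)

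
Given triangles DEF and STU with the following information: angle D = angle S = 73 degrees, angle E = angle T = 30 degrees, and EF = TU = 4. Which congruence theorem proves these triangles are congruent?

Consider the given information: angle D = angle S = 73 degrees, angle E = angle T = 30 degrees, and EF = TU = 4
This is not SAS or ASA: SAS requires two sides and the included angle between them. ASA requires two angles and the side between them.
The correct criterion is AAS. Two pairs of corresponding angles and a non-included side are equal (Angle-Angle-Side).

AAS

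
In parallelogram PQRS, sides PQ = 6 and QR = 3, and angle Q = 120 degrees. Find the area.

Area = 6 * 3 * sin(120°) = 18 * sqrt(3)/2 = 9*sqrt(3)

9*sqrt(3)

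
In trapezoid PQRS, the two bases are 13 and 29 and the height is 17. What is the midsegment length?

midsegment = (13 + 29) / 2 = 42 / 2 = 21

21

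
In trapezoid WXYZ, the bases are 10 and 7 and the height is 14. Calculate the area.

Area of a trapezoid = (base1 + base2) * height / 2
Area = (10 + 7) * 14 / 2
Area = 17 * 14 / 2
Area = 238 / 2
Area = 119

119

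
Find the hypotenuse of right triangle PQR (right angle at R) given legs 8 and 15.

PQ = sqrt(8^2 + 15^2) = sqrt(289) = 17

17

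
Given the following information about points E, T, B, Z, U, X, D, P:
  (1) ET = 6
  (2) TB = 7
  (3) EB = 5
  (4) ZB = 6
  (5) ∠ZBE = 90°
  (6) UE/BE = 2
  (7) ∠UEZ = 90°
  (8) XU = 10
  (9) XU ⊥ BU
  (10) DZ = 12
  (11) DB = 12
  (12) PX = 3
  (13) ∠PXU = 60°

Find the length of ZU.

From the given relations: UE = 2·BE = 2·5 = 10.
Step 1: By the law of cosines on triangle ZBE: ZE² = 6² + 5² − 2·6·5·cos(90°) = 61, so ZE = √61.
Step 2: By the law of cosines on triangle ZEU: ZU² = √61² + 10² − 2·√61·10·cos(90°) = 161, so ZU = √161.

Therefore, the length of ZU = √161.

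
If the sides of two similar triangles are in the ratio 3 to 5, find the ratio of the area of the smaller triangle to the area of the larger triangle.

The ratio of areas of similar triangles equals the square of the side ratio.
Side ratio = 3:5
Area ratio = (3/5)^2 = 9/25 = 9:25

9:25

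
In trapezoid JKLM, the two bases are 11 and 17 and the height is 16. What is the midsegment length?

The midsegment of a trapezoid = (base1 + base2) / 2
midsegment = (11 + 17) / 2
midsegment = 28 / 2
midsegment = 14

14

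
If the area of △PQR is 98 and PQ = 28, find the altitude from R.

Rearranging the area formula Area = (1/2) * base * height:
height = 2 * Area / base = 2 * 98 / 28 = 7.

7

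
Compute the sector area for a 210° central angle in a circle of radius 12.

The full circle has area πr² = π(12)² = 144*pi.
The sector covers 210° out of 360°, a fraction of 7/12.
Sector area = 144*pi × 7/12 = 84*pi.

84*pi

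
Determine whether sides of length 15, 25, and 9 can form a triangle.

Check the triangle inequality: 15 + 9 = 24 ≤ 25.
Since the sum of two sides does not exceed the third, no triangle can be formed.

No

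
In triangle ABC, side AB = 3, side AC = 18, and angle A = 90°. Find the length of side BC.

Since angle A = 90°, this is a right triangle and the law of cosines reduces to the Pythagorean theorem.
BC^2 = 3^2 + 18^2 = 333
BC = 3*sqrt(37)

3*sqrt(37)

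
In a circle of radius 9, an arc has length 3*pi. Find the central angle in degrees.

θ = 360 × 3*pi / (2π × 9) = 60° (rearranging arc length formula).

60°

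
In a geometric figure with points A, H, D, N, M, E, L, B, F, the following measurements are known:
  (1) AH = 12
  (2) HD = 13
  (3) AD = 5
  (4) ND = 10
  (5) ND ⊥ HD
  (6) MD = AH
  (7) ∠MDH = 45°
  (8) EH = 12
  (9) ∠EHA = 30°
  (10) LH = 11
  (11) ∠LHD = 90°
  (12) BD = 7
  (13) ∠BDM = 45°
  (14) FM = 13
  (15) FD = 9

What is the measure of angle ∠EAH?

Step 1: By the law of cosines on triangle AHE: AE² = 12² + 12² − 2·12·12·cos(30°) = 38.58, so AE ≈ 6.21.
Step 2: By the inverse law of cosines on triangle EAH: cos(∠EAH) = (6.21² + 12² − 12²) / (2·6.21·12) = 38.58/149.08 = 0.2588, so ∠EAH = 75°.

Therefore, the measure of angle ∠EAH = 75°.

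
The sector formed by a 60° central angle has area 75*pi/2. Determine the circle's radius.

The sector covers 60°/360° = 1/6 of the full circle.
Full circle area = 75*pi/2 / 1/6 = 225*pi.
Since full area = πr², we get r² = 225*pi/π = 225, so r = 15.

15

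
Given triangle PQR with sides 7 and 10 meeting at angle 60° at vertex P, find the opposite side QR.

Law of cosines: QR^2 = 7^2 + 10^2 - 2(7)(10)cos(60°) = 79, so QR = sqrt(79).

sqrt(79)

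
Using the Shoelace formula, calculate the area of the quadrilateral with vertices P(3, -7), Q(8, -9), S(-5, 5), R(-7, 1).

Shoelace: sum of cross terms = 100, Area = (1/2)|100| = 50

50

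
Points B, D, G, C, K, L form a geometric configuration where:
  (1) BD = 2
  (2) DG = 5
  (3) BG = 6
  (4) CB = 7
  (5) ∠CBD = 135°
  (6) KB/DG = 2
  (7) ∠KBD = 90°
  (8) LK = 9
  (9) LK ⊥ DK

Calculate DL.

From the given relations: KB = 2·DG = 2·5 = 10.
Step 1: By the law of cosines on triangle DBK: DK² = 2² + 10² − 2·2·10·cos(90°) = 104, so DK = 2·√26.
Step 2: By the law of cosines on triangle DKL: DL² = (2·√26)² + 9² − 2·2·√26·9·cos(90°) = 185, so DL = √185.

Therefore, the length of DL = √185.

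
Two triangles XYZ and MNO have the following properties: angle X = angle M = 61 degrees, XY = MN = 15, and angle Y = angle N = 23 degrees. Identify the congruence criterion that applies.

The given information provides:
angle X = angle M = 61 degrees, XY = MN = 15, and angle Y = angle N = 23 degrees
This matches the ASA congruence theorem.
Two pairs of corresponding angles and the included side are equal (Angle-Side-Angle).

ASA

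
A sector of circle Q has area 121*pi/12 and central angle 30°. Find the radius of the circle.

The sector covers 30°/360° = 1/12 of the full circle.
Full circle area = 121*pi/12 / 1/12 = 121*pi.
Since full area = πr², we get r² = 121*pi/π = 121, so r = 11.

11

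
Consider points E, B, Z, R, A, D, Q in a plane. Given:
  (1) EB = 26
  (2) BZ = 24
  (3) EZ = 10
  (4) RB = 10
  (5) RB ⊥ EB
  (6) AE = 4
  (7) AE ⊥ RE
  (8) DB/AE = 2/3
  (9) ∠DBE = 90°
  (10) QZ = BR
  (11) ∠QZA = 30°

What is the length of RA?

Step 1: By the law of cosines on triangle EBR: ER² = 26² + 10² − 2·26·10·cos(90°) = 776, so ER = 2·√194.
Step 2: By the law of cosines on triangle REA: RA² = (2·√194)² + 4² − 2·2·√194·4·cos(90°) = 792, so RA = 6·√22.

Therefore, the length of RA = 6·√22.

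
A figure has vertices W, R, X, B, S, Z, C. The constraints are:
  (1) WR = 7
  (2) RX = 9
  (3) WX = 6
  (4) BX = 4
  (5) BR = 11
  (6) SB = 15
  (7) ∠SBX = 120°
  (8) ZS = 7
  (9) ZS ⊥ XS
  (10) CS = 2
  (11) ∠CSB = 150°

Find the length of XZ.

Step 1: By the law of cosines on triangle XBS: XS² = 4² + 15² − 2·4·15·cos(120°) = 301, so XS ≈ 17.35.
Step 2: By the law of cosines on triangle XSZ: XZ² = 17.35² + 7² − 2·17.35·7·cos(90°) = 350, so XZ = 5·√14.

Therefore, the length of XZ = 5·√14.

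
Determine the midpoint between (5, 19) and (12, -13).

The midpoint is the point halfway along the segment.
Move half the horizontal distance: 5 + (12 - 5)/2 = 5 + 7/2 = 17/2
Move half the vertical distance: 19 + (-13 - 19)/2 = 19 + -32/2 = 3
Midpoint = (17/2, 3)

(17/2, 3)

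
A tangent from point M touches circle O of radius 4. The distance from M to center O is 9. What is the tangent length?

tangent = √(d² - r²) = √(9² - 4²) = √(81 - 16) = √65 = sqrt(65)

sqrt(65)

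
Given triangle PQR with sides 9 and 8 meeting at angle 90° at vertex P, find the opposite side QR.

By the law of cosines: QR^2 = PQ^2 + PR^2 - 2*PQ*PR*cos(P)
QR^2 = 9^2 + 8^2 - 2*9*8*cos(90°)
QR^2 = 81 + 64 - 144*(0)
QR^2 = 145
QR = sqrt(145)

sqrt(145)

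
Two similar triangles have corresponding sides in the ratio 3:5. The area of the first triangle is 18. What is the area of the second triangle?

For similar figures, the area ratio equals the square of the side ratio.
Side ratio (the first triangle to the second triangle) = 3:5, so area ratio = 3^2:5^2 = 9:25.
If the area of the first triangle is 18, then the area of the second triangle = 18 * (25/9) = 50.

50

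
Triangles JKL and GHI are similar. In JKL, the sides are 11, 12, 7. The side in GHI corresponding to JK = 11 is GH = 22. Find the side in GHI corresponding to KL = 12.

k = 22/11 = 2. HI = 2 * 12 = 24.

24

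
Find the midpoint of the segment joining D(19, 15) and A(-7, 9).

The midpoint is the point halfway along the segment.
Move half the horizontal distance: 19 + (-7 - 19)/2 = 19 + -26/2 = 6
Move half the vertical distance: 15 + (9 - 15)/2 = 15 + -6/2 = 12
Midpoint = (6, 12)

(6, 12)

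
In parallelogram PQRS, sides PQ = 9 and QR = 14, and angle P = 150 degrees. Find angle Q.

Consecutive angles are supplementary: angle Q = 180 - 150 = 30 degrees.

30 degrees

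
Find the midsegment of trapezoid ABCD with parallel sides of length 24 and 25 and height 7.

midsegment = (24 + 25) / 2 = 49 / 2 = 49/2

49/2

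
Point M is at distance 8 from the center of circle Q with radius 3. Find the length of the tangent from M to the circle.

tangent = √(d² - r²) = √(8² - 3²) = √(64 - 9) = √55 = sqrt(55)

sqrt(55)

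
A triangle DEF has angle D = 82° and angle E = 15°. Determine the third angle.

angle F = 180 - 82 - 15 = 83 degrees.

83 degrees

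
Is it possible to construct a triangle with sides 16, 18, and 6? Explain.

For three segments to close into a triangle, no single side can be as long as the other two combined.
The longest side is 18, and 6 + 16 = 22 > 18.
A triangle can be formed.

Yes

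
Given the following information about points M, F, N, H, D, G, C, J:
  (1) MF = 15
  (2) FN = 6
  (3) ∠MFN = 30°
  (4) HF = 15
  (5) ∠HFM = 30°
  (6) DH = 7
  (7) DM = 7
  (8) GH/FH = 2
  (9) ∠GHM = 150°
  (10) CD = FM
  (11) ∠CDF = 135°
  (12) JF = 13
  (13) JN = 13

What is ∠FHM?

Step 1: By the law of cosines on triangle HFM: HM² = 15² + 15² − 2·15·15·cos(30°) = 60.29, so HM ≈ 7.76.
Step 2: By the inverse law of cosines on triangle FHM: cos(∠FHM) = (15² + 7.76² − 15²) / (2·15·7.76) = 60.29/232.94 = 0.2588, so ∠FHM = 75°.

Therefore, the measure of angle ∠FHM = 75°.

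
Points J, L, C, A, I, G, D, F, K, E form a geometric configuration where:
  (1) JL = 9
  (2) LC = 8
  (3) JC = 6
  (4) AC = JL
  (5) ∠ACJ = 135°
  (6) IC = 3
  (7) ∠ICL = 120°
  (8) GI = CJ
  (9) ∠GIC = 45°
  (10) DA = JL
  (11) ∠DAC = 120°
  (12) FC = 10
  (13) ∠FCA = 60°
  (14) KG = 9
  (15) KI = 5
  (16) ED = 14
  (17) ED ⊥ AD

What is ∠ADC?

From the given relations: DA = JL = 9; AC = JL = 9.
Step 1: By the law of cosines on triangle DAC: DC² = 9² + 9² − 2·9·9·cos(120°) = 243, so DC = 9·√3.
Step 2: By the inverse law of cosines on triangle ADC: cos(∠ADC) = (9² + (9·√3)² − 9²) / (2·9·9·√3) = 243/280.59 = 0.866, so ∠ADC = 30°.

Therefore, the measure of angle ∠ADC = 30°.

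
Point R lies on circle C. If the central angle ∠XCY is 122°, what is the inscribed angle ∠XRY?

An inscribed angle intercepts an arc from a point on the circle, while the central angle intercepts the same arc from the center.
The inscribed angle is always half the central angle: 122° / 2 = 61°.

61°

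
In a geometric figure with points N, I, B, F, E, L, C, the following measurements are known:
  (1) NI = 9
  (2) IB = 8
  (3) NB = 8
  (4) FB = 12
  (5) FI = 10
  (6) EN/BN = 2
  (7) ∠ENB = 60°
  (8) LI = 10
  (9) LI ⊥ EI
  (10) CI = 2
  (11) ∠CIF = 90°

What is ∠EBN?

From the given relations: EN = 2·BN = 2·8 = 16.
Step 1: By the law of cosines on triangle BNE: BE² = 8² + 16² − 2·8·16·cos(60°) = 192, so BE = 8·√3.
Step 2: By the inverse law of cosines on triangle EBN: cos(∠EBN) = ((8·√3)² + 8² − 16²) / (2·8·√3·8) = 0/221.7 = 0, so ∠EBN = 90°.

Therefore, the measure of angle ∠EBN = 90°.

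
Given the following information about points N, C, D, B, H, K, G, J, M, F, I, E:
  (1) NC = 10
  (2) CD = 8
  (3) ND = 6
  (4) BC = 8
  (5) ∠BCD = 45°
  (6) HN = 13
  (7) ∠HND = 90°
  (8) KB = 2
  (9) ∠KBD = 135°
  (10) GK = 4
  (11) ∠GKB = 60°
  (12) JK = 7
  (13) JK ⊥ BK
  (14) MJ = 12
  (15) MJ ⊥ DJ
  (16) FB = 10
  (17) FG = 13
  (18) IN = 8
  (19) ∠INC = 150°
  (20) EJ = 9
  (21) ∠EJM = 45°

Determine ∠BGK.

Step 1: By the law of cosines on triangle GKB: GB² = 4² + 2² − 2·4·2·cos(60°) = 12, so GB = 2·√3.
Step 2: By the inverse law of cosines on triangle BGK: cos(∠BGK) = ((2·√3)² + 4² − 2²) / (2·2·√3·4) = 24/27.71 = 0.866, so ∠BGK = 30°.

Therefore, the measure of angle ∠BGK = 30°.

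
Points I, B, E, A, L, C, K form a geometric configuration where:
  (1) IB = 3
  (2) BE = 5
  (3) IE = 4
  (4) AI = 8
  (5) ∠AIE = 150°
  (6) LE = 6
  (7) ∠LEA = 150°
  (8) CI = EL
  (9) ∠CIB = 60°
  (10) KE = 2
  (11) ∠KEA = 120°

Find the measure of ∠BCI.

From the given relations: CI = EL = 6.
Step 1: By the law of cosines on triangle CIB: CB² = 6² + 3² − 2·6·3·cos(60°) = 27, so CB = 3·√3.
Step 2: By the inverse law of cosines on triangle BCI: cos(∠BCI) = ((3·√3)² + 6² − 3²) / (2·3·√3·6) = 54/62.35 = 0.866, so ∠BCI = 30°.

Therefore, the measure of angle ∠BCI = 30°.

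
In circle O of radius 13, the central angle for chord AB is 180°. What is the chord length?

Chord = 2(13) sin(90°) = 26

26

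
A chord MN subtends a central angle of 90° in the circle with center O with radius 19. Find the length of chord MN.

Chord length = 2r sin(θ/2)
= 2 × 19 × sin(90°/2)
= 2 × 19 × sin(45°)
= 19*sqrt(2)

19*sqrt(2)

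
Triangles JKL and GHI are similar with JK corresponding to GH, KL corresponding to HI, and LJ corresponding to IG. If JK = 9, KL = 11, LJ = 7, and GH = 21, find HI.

k = 21/9 = 7/3. HI = 7/3 * 11 = 77/3.

77/3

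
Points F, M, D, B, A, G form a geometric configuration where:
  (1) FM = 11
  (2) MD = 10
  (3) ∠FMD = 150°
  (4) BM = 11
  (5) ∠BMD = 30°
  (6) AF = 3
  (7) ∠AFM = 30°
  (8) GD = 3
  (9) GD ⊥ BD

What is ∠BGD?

Step 1: By the law of cosines on triangle BMD: BD² = 11² + 10² − 2·11·10·cos(30°) = 30.47, so BD ≈ 5.52.
Step 2: By the law of cosines on triangle GDB: GB² = 3² + 5.52² − 2·3·5.52·cos(90°) = 39.47, so GB ≈ 6.28.
Step 3: By the inverse law of cosines on triangle BGD: cos(∠BGD) = (6.28² + 3² − 5.52²) / (2·6.28·3) = 18/37.7 = 0.4775, so ∠BGD = 61.48°.

Therefore, the measure of angle ∠BGD = 61.48°.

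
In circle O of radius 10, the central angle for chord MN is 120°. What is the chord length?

Chord = 2(10) sin(60°) = 10*sqrt(3)

10*sqrt(3)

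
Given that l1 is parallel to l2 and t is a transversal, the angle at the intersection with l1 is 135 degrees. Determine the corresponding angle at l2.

Corresponding angles are equal: 135 degrees.

135 degrees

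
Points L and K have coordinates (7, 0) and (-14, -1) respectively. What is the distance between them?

d = sqrt((-14 - 7)^2 + (-1 - 0)^2)
d = sqrt(-21^2 + -1^2)
d = sqrt(441 + 1)
d = sqrt(442)

sqrt(442)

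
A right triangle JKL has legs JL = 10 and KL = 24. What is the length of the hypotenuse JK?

By the Pythagorean theorem: JK^2 = JL^2 + KL^2
JK^2 = 10^2 + 24^2 = 100 + 576 = 676
JK = sqrt(676) = 26

26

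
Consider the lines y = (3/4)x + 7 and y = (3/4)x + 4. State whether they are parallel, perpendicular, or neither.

Slope of line 1: m1 = 3/4
Slope of line 2: m2 = 3/4
m1 = m2, so the lines are parallel.

Parallel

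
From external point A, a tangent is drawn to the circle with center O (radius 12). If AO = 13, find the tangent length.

Let T be the point of tangency. Then OT ⊥ AT (radius ⊥ tangent).
In right triangle OTA: OA² = OT² + AT²
13² = 12² + AT²
AT² = 25, AT = 5

5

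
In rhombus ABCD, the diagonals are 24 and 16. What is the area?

Area of a rhombus = (d1 * d2) / 2
Area = (24 * 16) / 2
Area = 384 / 2
Area = 192

192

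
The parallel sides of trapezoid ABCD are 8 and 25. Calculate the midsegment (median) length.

midsegment = (8 + 25) / 2 = 33 / 2 = 33/2

33/2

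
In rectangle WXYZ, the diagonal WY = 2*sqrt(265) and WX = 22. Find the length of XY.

Using the Pythagorean theorem: d^2 = a^2 + b^2
b^2 = d^2 - a^2
b^2 = 1060 - 484
b^2 = 576
b = sqrt(576) = 24

24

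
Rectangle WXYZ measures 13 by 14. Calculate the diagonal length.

Using the Pythagorean theorem:
d² = 13² + 14² = 169 + 196 = 365
d = sqrt(365)

sqrt(365)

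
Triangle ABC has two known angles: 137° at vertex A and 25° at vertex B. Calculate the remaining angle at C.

Let angle C = x. Then 137 + 25 + x = 180.
x = 180 - 162 = 18 degrees.

18 degrees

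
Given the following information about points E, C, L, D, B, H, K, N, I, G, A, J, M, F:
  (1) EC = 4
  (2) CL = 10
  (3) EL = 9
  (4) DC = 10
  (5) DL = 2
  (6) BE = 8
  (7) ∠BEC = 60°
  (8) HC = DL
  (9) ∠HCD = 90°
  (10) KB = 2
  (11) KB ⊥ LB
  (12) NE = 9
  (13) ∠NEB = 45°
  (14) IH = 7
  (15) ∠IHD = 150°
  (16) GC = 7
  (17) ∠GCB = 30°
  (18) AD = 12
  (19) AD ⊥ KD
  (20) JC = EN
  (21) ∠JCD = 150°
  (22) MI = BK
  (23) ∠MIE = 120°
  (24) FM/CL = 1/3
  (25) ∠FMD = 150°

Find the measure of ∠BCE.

Step 1: By the law of cosines on triangle CEB: CB² = 4² + 8² − 2·4·8·cos(60°) = 48, so CB = 4·√3.
Step 2: By the inverse law of cosines on triangle BCE: cos(∠BCE) = ((4·√3)² + 4² − 8²) / (2·4·√3·4) = 0/55.43 = 0, so ∠BCE = 90°.

Therefore, the measure of angle ∠BCE = 90°.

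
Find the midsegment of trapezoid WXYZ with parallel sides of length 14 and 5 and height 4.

The midsegment of a trapezoid = (base1 + base2) / 2
midsegment = (14 + 5) / 2
midsegment = 19 / 2
midsegment = 19/2

19/2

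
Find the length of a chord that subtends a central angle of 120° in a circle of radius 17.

Drop a perpendicular from the center to the chord, bisecting both the chord and the central angle.
Each half-chord = r sin(θ/2) = 17 sin(60°).
The full chord = 2 × 17 × sin(60°) = 17*sqrt(3).

17*sqrt(3)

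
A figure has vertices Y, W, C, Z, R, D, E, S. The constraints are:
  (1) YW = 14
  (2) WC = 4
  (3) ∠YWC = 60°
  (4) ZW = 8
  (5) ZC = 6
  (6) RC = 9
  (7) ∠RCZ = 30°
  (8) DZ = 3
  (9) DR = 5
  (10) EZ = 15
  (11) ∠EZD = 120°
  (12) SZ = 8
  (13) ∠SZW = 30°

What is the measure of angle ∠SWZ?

Step 1: By the law of cosines on triangle WZS: WS² = 8² + 8² − 2·8·8·cos(30°) = 17.15, so WS ≈ 4.14.
Step 2: By the inverse law of cosines on triangle SWZ: cos(∠SWZ) = (4.14² + 8² − 8²) / (2·4.14·8) = 17.15/66.26 = 0.2588, so ∠SWZ = 75°.

Therefore, the measure of angle ∠SWZ = 75°.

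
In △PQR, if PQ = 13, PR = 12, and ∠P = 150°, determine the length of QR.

Law of cosines: QR^2 = 13^2 + 12^2 - 2(13)(12)cos(150°) = 156*sqrt(3) + 313, so QR = sqrt(156*sqrt(3) + 313).

sqrt(156*sqrt(3) + 313)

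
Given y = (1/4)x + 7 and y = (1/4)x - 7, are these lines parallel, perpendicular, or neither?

Slope of line 1: m1 = 1/4
Slope of line 2: m2 = 1/4
Since m1 = m2 = 1/4, the lines are parallel.

Parallel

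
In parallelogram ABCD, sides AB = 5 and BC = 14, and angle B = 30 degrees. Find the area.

Area = 5 * 14 * sin(30°) = 70 * 1/2 = 35

35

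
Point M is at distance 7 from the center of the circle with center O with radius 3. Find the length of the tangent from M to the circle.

tangent = √(d² - r²) = √(7² - 3²) = √(49 - 9) = √40 = 2*sqrt(10)

2*sqrt(10)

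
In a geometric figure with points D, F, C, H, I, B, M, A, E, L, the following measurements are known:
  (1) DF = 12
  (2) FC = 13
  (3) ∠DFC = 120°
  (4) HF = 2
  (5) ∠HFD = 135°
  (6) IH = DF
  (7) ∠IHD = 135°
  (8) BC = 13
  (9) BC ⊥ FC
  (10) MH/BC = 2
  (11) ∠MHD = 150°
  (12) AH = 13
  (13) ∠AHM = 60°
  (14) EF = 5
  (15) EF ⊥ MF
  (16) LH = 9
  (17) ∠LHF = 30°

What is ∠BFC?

Step 1: By the law of cosines on triangle FCB: FB² = 13² + 13² − 2·13·13·cos(90°) = 338, so FB = 13·√2.
Step 2: By the inverse law of cosines on triangle BFC: cos(∠BFC) = ((13·√2)² + 13² − 13²) / (2·13·√2·13) = 338/478 = 0.7071, so ∠BFC = 45°.

Therefore, the measure of angle ∠BFC = 45°.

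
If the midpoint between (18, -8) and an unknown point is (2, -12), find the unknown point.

Using the midpoint formula: M = ((x1 + x2)/2, (y1 + y2)/2)
We know M = (2, -12) and L = (18, -8)
For x: 2 = (18 + x2)/2, so x2 = 2*2 - 18 = -14
For y: -12 = (-8 + y2)/2, so y2 = 2*-12 - -8 = -16
K = (-14, -16)

(-14, -16)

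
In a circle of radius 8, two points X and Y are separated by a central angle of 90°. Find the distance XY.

Chord = 2(8) sin(45°) = 8*sqrt(2)

8*sqrt(2)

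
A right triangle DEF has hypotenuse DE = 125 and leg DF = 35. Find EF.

By the Pythagorean theorem: EF^2 = DE^2 - DF^2
EF^2 = 125^2 - 35^2 = 15625 - 1225 = 14400
EF = sqrt(14400) = 120

120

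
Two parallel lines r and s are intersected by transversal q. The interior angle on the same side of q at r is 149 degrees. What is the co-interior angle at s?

Co-interior angles sum to 180: 180 - 149 = 31 degrees.

31 degrees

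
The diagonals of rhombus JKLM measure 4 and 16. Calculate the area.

Area of a rhombus = (d1 * d2) / 2
Area = (4 * 16) / 2
Area = 64 / 2
Area = 32

32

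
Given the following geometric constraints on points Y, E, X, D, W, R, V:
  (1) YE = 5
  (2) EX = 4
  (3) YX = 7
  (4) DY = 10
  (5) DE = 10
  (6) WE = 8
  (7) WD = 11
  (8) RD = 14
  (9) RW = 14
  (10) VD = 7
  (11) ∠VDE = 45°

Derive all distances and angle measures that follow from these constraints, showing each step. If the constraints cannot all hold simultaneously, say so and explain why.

The constraints are consistent.

Step 1: From ED = 10, DV = 7, and ∠EDV = 45°, by the law of cosines:
  EV² = ED² + DV² - 2·ED·DV·cos(45°) = 100 + 49 - 98.99 = 50.01
  EV ≈ 7.07

Step 2: From YD = 10, YE = 5, DE = 10, by the inverse law of cosines:
  cos(∠DYE) = (YD² + YE² - DE²) / (2·YD·YE)
  ∠DYE = 75.52°

Step 3: From YE = 5, YX = 7, EX = 4, by the inverse law of cosines:
  cos(∠EYX) = (YE² + YX² - EX²) / (2·YE·YX)
  ∠EYX = 34.05°

Step 4: From ED = 10, EW = 8, DW = 11, by the inverse law of cosines:
  cos(∠DEW) = (ED² + EW² - DW²) / (2·ED·EW)
  ∠DEW = 74.41°

Step 5: From ED = 10, EY = 5, DY = 10, by the inverse law of cosines:
  cos(∠DEY) = (ED² + EY² - DY²) / (2·ED·EY)
  ∠DEY = 75.52°

Step 6: From EX = 4, EY = 5, XY = 7, by the inverse law of cosines:
  cos(∠XEY) = (EX² + EY² - XY²) / (2·EX·EY)
  ∠XEY = 101.54°

Step 7: From XE = 4, XY = 7, EY = 5, by the inverse law of cosines:
  cos(∠EXY) = (XE² + XY² - EY²) / (2·XE·XY)
  ∠EXY = 44.42°

Step 8: From DE = 10, DW = 11, EW = 8, by the inverse law of cosines:
  cos(∠EDW) = (DE² + DW² - EW²) / (2·DE·DW)
  ∠EDW = 44.47°

Step 9: From DE = 10, DY = 10, EY = 5, by the inverse law of cosines:
  cos(∠EDY) = (DE² + DY² - EY²) / (2·DE·DY)
  ∠EDY = 28.96°

Step 10: From DR = 14, DW = 11, RW = 14, by the inverse law of cosines:
  cos(∠RDW) = (DR² + DW² - RW²) / (2·DR·DW)
  ∠RDW = 66.87°

Step 11: From WD = 11, WE = 8, DE = 10, by the inverse law of cosines:
  cos(∠DWE) = (WD² + WE² - DE²) / (2·WD·WE)
  ∠DWE = 61.12°

Step 12: From WD = 11, WR = 14, DR = 14, by the inverse law of cosines:
  cos(∠DWR) = (WD² + WR² - DR²) / (2·WD·WR)
  ∠DWR = 66.87°

Step 13: From RD = 14, RW = 14, DW = 11, by the inverse law of cosines:
  cos(∠DRW) = (RD² + RW² - DW²) / (2·RD·RW)
  ∠DRW = 46.26°

Step 14: From ED = 10, EV = 7.07, DV = 7, by the inverse law of cosines:
  cos(∠DEV) = (ED² + EV² - DV²) / (2·ED·EV)
  ∠DEV = 44.42°

Step 15: From VD = 7, VE = 7.07, DE = 10, by the inverse law of cosines:
  cos(∠DVE) = (VD² + VE² - DE²) / (2·VD·VE)
  ∠DVE = 90.58°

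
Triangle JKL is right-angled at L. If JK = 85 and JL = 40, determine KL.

KL = sqrt(85^2 - 40^2) = sqrt(5625) = 75

75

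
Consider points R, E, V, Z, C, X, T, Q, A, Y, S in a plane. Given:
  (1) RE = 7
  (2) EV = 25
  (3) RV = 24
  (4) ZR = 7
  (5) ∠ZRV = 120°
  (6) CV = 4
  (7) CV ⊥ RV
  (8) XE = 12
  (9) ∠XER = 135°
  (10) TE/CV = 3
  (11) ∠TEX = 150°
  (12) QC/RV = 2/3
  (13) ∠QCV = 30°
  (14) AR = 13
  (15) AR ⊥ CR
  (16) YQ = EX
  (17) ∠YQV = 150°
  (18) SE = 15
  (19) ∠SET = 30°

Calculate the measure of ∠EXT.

From the given relations: TE = 3·CV = 3·4 = 12.
Step 1: By the law of cosines on triangle XET: XT² = 12² + 12² − 2·12·12·cos(150°) = 537.42, so XT ≈ 23.18.
Step 2: By the inverse law of cosines on triangle EXT: cos(∠EXT) = (12² + 23.18² − 12²) / (2·12·23.18) = 537.42/556.37 = 0.9659, so ∠EXT = 15°.

Therefore, the measure of angle ∠EXT = 15°.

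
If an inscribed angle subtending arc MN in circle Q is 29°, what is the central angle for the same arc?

The inscribed angle theorem states that a central angle is always twice any inscribed angle that subtends the same arc.
Since the inscribed angle is 29°, the central angle = 2 × 29° = 58°.

58°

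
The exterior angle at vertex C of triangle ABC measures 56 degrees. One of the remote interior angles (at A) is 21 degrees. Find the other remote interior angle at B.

The exterior angle theorem states that an exterior angle equals the sum of the two non-adjacent interior angles.
So 56 = 21 + angle B, which gives angle B = 56 - 21 = 35 degrees.

35 degrees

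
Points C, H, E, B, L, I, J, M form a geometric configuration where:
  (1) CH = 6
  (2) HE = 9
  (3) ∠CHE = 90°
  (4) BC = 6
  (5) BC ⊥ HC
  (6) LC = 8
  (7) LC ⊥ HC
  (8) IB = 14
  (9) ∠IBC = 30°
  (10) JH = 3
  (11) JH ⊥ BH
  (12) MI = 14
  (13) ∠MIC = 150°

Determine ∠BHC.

Step 1: By the law of cosines on triangle HCB: HB² = 6² + 6² − 2·6·6·cos(90°) = 72, so HB = 6·√2.
Step 2: By the inverse law of cosines on triangle BHC: cos(∠BHC) = ((6·√2)² + 6² − 6²) / (2·6·√2·6) = 72/101.82 = 0.7071, so ∠BHC = 45°.

Therefore, the measure of angle ∠BHC = 45°.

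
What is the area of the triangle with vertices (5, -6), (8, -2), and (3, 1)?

The Shoelace formula computes the area from vertex coordinates by summing cross products.
For vertices (5,-6), (8,-2), (3,1):
Signed sum = 5*-2 - 8*-6 + 8*1 - 3*-2 + 3*-6 - 5*1
= 38 + 14 + -23 = 29
Area = (1/2)|29| = 29/2.

29/2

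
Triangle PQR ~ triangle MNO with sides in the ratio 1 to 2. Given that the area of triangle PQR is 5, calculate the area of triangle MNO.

For similar figures, the area ratio equals the square of the side ratio.
Side ratio (PQR to MNO) = 1:2, so area ratio = 1^2:2^2 = 1:4.
If the area of PQR is 5, then the area of MNO = 5 * (4/1) = 20.

20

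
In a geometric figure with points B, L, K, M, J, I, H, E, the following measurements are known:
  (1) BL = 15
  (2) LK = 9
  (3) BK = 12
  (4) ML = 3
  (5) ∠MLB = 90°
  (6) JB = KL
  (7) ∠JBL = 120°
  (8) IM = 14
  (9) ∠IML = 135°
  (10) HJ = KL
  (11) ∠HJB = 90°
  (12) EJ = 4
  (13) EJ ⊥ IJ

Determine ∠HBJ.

From the given relations: JB = KL = 9; HJ = KL = 9.
Step 1: By the law of cosines on triangle BJH: BH² = 9² + 9² − 2·9·9·cos(90°) = 162, so BH = 9·√2.
Step 2: By the inverse law of cosines on triangle HBJ: cos(∠HBJ) = ((9·√2)² + 9² − 9²) / (2·9·√2·9) = 162/229.1 = 0.7071, so ∠HBJ = 45°.

Therefore, the measure of angle ∠HBJ = 45°.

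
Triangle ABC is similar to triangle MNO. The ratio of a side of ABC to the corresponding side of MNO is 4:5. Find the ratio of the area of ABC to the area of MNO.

The ratio of areas of similar triangles equals the square of the side ratio.
Side ratio = 4:5
Area ratio = (4/5)^2 = 16/25 = 16:25

16:25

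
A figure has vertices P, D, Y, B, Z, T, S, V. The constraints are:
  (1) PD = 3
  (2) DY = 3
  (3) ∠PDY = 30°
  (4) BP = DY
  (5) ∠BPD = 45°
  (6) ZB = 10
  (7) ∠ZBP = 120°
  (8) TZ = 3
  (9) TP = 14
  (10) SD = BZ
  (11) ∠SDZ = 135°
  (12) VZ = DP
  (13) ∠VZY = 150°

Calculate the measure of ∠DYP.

Step 1: By the law of cosines on triangle YDP: YP² = 3² + 3² − 2·3·3·cos(30°) = 2.41, so YP ≈ 1.55.
Step 2: By the inverse law of cosines on triangle DYP: cos(∠DYP) = (3² + 1.55² − 3²) / (2·3·1.55) = 2.41/9.32 = 0.2588, so ∠DYP = 75°.

Therefore, the measure of angle ∠DYP = 75°.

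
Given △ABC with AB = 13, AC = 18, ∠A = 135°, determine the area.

Area = (1/2) * AB * AC * sin(A)
Area = (1/2) * 13 * 18 * sin(135°)
Area = (1/2) * 13 * 18 * sqrt(2)/2
Area = 117*sqrt(2)/2

117*sqrt(2)/2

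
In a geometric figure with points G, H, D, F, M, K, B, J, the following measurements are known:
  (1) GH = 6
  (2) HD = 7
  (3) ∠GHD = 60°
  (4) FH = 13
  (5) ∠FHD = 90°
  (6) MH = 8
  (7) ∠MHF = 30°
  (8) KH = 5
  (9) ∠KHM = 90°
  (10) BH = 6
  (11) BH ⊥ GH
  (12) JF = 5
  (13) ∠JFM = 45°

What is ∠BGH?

Step 1: By the law of cosines on triangle GHB: GB² = 6² + 6² − 2·6·6·cos(90°) = 72, so GB = 6·√2.
Step 2: By the inverse law of cosines on triangle BGH: cos(∠BGH) = ((6·√2)² + 6² − 6²) / (2·6·√2·6) = 72/101.82 = 0.7071, so ∠BGH = 45°.

Therefore, the measure of angle ∠BGH = 45°.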